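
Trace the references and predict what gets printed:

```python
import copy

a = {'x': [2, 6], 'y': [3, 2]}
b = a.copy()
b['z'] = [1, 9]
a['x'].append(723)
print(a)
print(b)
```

Key concept: shallow copy of dict with mutable values.
Step by step:
`a = {'x': [2, 6], 'y': [3, 2]}` → a = {'x': [2, 6], 'y': [3, 2]}
`b = a.copy()` → b = {'x': [2, 6], 'y': [3, 2]}
`b['z'] = [1, 9]` → b = {'x': [2, 6], 'y': [3, 2], 'z': [1, 9]}
`a['x'].append(723)` → a = {'x': [2, 6, 723], 'y': [3, 2]}; b = {'x': [2, 6, 723], 'y': [3, 2], 'z': [1, 9]}
`print(a)` → prints {'x': [2, 6, 723], 'y': [3, 2]}
`print(b)` → prints {'x': [2, 6, 723], 'y': [3, 2], 'z': [1, 9]}

Answer:
{'x': [2, 6, 723], 'y': [3, 2]}
{'x': [2, 6, 723], 'y': [3, 2], 'z': [1, 9]}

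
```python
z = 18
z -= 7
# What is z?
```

Trace:
`z = 18` → z = 18
`z -= 7` → z = 11
So z = 11

Answer: 11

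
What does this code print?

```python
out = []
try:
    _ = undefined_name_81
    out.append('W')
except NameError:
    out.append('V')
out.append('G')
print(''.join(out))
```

Execution trace: 'V' (except NameError) → 'G' (after the try/except). Output: VG

Answer: VG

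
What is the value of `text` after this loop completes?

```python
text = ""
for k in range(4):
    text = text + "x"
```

Repeat 'x' 4 times
`text` takes the values: "" → "x" → "xx" → "xxx" → "xxxx"

Answer: "xxxx"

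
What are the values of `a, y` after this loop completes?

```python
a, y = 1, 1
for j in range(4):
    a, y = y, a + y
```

Fibonacci: after 4 iterations
`a, y` takes the values: (1, 1) → (1, 2) → (2, 3) → (3, 5) → (5, 8)

Answer: 5, 8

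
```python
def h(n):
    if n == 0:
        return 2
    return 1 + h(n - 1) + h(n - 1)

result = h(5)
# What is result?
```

h(n) = 1 + 2·h(n-1), h(0)=2. Closed form: (2+1)·2^5 - 1 = 95.

Answer: 95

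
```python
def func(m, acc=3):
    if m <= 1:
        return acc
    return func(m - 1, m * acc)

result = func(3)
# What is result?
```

Accumulator trace (n, acc): (3, 3) -> (2, 9) -> (1, 18) -> return 18

Answer: 18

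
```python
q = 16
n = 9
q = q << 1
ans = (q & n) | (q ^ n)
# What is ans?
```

Trace:
`q = 16` → q = 16
`n = 9` → n = 9
`q = q << 1` → q = 32
`ans = (q & n) | (q ^ n)` → ans = 41
So ans = 41

Answer: 41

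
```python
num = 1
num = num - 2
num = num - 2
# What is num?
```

Trace:
`num = 1` → num = 1
`num = num - 2` → num = -1
`num = num - 2` → num = -3
So num = -3

Answer: -3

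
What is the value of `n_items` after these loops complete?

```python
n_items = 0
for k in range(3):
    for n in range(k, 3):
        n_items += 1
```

Upper triangle: 3 + 2 + ... + 1
`n_items` takes the values: 0 → 1 → 2 → 3 → 4 → 5 → 6

Answer: 6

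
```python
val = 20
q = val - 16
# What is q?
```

Trace:
`val = 20` → val = 20
`q = val - 16` → q = 4
So q = 4

Answer: 4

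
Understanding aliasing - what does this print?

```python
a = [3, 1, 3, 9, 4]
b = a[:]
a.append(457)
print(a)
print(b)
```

Key concept: slice [:] creates copy.
Step by step:
`a = [3, 1, 3, 9, 4]` → a = [3, 1, 3, 9, 4]
`b = a[:]` → b = [3, 1, 3, 9, 4]
`a.append(457)` → a = [3, 1, 3, 9, 4, 457]
`print(a)` → prints [3, 1, 3, 9, 4, 457]
`print(b)` → prints [3, 1, 3, 9, 4]

Answer:
[3, 1, 3, 9, 4, 457]
[3, 1, 3, 9, 4]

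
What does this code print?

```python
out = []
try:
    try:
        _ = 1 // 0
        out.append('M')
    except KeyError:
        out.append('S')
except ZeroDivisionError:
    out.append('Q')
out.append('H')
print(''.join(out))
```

Execution trace: 'Q' (outer except ZeroDivisionError) → 'H' (after the try/except). Output: QH

Answer: QH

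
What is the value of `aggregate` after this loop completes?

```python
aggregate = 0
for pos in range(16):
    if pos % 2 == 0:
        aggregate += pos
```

Sum of even numbers 0 to 15
`aggregate` takes the values: 0 → 2 → 6 → 12 → 20 → 30 → 42 → 56

Answer: 56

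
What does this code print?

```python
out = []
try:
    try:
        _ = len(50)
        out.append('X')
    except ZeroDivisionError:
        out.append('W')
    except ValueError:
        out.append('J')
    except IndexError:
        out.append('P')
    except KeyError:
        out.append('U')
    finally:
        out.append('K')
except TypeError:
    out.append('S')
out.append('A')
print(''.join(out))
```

Execution trace: 'K' (finally) → 'S' (outer except TypeError) → 'A' (after the try/except). Output: KSA

Answer: KSA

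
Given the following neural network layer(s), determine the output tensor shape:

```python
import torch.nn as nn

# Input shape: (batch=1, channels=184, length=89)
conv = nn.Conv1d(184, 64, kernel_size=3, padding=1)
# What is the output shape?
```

Input: (1, 184, 89) -> Output: (1, 64, 89)

Answer: (1, 64, 89)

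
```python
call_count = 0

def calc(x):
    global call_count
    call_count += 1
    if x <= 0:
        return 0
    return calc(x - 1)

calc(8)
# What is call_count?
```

Linear recursion stepping by 1: 9 calls from x=8 down to ≤0.

Answer: 9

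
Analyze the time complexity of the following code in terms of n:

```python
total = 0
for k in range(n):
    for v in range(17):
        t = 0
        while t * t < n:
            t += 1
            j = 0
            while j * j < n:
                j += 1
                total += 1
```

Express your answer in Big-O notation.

Each loop level contributes: n × 1 × √n × √n. Multiplying the contributions gives O(n^2).

Answer: O(n^2)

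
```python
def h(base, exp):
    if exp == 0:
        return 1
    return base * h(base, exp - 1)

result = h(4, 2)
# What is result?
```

h(4, 2) = 4 * 4 = 16

Answer: 16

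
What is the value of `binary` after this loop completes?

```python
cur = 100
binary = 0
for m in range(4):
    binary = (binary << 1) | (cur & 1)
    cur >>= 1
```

Reverse lowest 4 bits of 100
`binary` takes the values: 0 → 1 → 2

Answer: 2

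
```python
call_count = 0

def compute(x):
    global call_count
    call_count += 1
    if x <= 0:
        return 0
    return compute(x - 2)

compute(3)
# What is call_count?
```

Linear recursion stepping by 2: 3 calls from x=3 down to ≤0.

Answer: 3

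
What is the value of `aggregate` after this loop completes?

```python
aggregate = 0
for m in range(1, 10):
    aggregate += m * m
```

Sum of squares 1² to 9² = 285
`aggregate` takes the values: 0 → 1 → 5 → 14 → 30 → 55 → 91 → 140 → 204 → 285

Answer: 285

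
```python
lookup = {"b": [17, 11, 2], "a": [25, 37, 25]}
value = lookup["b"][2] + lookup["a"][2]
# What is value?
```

Trace:
`lookup = {"b": [17, 11, 2], "a": [25, 37, 25]}` → lookup = {'b': [17, 11, 2], 'a': [25, 37, 25]}
`value = lookup["b"][2] + lookup["a"][2]` → value = 27
So value = 27

Answer: 27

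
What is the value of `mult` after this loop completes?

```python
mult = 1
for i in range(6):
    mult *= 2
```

2^6 = 64
`mult` takes the values: 1 → 2 → 4 → 8 → 16 → 32 → 64

Answer: 64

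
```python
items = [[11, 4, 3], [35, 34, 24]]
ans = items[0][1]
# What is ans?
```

Trace:
`items = [[11, 4, 3], [35, 34, 24]]` → items = [[11, 4, 3], [35, 34, 24]]
`ans = items[0][1]` → ans = 4
So ans = 4

Answer: 4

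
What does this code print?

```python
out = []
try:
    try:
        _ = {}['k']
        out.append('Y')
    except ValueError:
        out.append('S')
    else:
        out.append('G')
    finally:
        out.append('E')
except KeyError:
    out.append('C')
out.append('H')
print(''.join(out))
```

Execution trace: 'E' (finally) → 'C' (outer except KeyError) → 'H' (after the try/except). Output: ECH

Answer: ECH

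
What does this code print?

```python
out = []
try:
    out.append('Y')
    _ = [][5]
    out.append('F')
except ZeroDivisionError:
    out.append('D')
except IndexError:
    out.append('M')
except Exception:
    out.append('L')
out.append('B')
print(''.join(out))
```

Execution trace: 'Y' (try body) → 'M' (except IndexError) → 'B' (after the try/except). Output: YMB

Answer: YMB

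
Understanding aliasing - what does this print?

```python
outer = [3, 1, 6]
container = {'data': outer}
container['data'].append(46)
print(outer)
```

Key concept: dict holds reference to list.
Step by step:
`outer = [3, 1, 6]` → outer = [3, 1, 6]
`container = {'data': outer}` → container = {'data': [3, 1, 6]}
`container['data'].append(46)` → outer = [3, 1, 6, 46]; container = {'data': [3, 1, 6, 46]}
`print(outer)` → prints [3, 1, 6, 46]

Answer: [3, 1, 6, 46]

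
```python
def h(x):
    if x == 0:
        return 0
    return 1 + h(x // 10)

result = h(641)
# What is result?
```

Count of digits of 641: 3

Answer: 3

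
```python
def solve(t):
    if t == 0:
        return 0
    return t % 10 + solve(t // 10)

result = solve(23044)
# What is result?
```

Sum of digits of 23044: 4 + 4 + 0 + 3 + 2 = 13

Answer: 13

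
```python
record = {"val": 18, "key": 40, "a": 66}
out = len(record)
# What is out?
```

Trace:
`record = {"val": 18, "key": 40, "a": 66}` → record = {'val': 18, 'key': 40, 'a': 66}
`out = len(record)` → out = 3
So out = 3

Answer: 3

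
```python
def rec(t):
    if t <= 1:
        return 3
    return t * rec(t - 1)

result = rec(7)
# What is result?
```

rec(7) = 7 * 6 * 5 * 4 * 3 * 2 * 3 = 15120

Answer: 15120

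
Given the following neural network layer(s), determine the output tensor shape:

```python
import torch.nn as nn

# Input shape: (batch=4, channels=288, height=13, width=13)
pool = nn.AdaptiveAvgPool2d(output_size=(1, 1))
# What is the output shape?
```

Input: (4, 288, 13, 13) -> Output: (4, 288, 1, 1)

Answer: (4, 288, 1, 1)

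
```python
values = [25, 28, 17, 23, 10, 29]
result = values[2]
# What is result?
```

Trace:
`values = [25, 28, 17, 23, 10, 29]` → values = [25, 28, 17, 23, 10, 29]
`result = values[2]` → result = 17
So result = 17

Answer: 17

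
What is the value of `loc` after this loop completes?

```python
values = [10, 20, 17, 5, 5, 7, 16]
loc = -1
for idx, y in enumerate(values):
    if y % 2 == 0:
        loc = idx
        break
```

First even number index in [10, 20, 17, 5, 5, 7, 16]
`loc` takes the values: -1 → 0

Answer: 0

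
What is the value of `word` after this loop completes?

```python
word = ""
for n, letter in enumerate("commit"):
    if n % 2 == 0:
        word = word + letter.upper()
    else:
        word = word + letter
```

Uppercase even positions in 'commit'
`word` takes the values: "" → "C" → "Co" → "CoM" → "CoMm" → "CoMmI" → "CoMmIt"

Answer: "CoMmIt"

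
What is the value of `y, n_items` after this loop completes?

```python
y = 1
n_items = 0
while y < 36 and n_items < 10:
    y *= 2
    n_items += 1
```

Double until >= 36 or 10 iterations
`y, n_items` takes the values: (1, 0) → (2, 0) → (2, 1) → (4, 1) → (4, 2) → (8, 2) → (8, 3) → (16, 3) → (16, 4) → (32, 4) → (32, 5) → (64, 5) → (64, 6)

Answer: 64, 6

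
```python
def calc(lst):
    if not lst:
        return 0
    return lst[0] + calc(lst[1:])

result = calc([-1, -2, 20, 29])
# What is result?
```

(-1) + (-2) + 20 + 29 + 0 = 46

Answer: 46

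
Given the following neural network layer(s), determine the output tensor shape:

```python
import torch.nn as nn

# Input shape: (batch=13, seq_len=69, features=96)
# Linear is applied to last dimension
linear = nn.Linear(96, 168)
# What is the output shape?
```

Input: (13, 69, 96) -> Output: (13, 69, 168)

Answer: (13, 69, 168)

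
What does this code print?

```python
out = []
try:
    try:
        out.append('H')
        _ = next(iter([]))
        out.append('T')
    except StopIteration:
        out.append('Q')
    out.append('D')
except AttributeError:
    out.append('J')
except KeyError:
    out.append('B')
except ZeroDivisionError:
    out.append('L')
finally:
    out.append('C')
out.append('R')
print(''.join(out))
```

Execution trace: 'H' (inner try body) → 'Q' (inner except StopIteration) → 'D' (try body, no exception) → 'C' (finally) → 'R' (after the try/except). Output: HQDCR

Answer: HQDCR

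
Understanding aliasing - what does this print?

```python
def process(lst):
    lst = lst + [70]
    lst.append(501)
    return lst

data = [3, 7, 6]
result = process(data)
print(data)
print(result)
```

Key concept: rebinding parameter vs mutation.
Step by step:
`data = [3, 7, 6]` → data = [3, 7, 6]
`result = process(data)` → result = [3, 7, 6, 70, 501]
`print(data)` → prints [3, 7, 6]
`print(result)` → prints [3, 7, 6, 70, 501]

Answer:
[3, 7, 6]
[3, 7, 6, 70, 501]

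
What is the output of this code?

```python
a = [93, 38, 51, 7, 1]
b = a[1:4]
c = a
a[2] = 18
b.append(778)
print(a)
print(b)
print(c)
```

Key concept: slice vs alias.
Step by step:
`a = [93, 38, 51, 7, 1]` → a = [93, 38, 51, 7, 1]
`b = a[1:4]` → b = [38, 51, 7]
`c = a` → c = [93, 38, 51, 7, 1] (same object as a)
`a[2] = 18` → a = [93, 38, 18, 7, 1] (same object as c); c = [93, 38, 18, 7, 1] (same object as a)
`b.append(778)` → b = [38, 51, 7, 778]
`print(a)` → prints [93, 38, 18, 7, 1]
`print(b)` → prints [38, 51, 7, 778]
`print(c)` → prints [93, 38, 18, 7, 1]

Answer:
[93, 38, 18, 7, 1]
[38, 51, 7, 778]
[93, 38, 18, 7, 1]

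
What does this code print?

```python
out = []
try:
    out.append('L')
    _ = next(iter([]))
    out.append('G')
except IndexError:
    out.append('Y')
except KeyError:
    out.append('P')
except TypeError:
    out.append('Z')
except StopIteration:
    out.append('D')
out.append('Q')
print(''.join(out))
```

Execution trace: 'L' (try body) → 'D' (except StopIteration) → 'Q' (after the try/except). Output: LDQ

Answer: LDQ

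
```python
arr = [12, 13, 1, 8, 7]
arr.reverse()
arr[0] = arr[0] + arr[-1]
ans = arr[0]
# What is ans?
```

Trace:
`arr = [12, 13, 1, 8, 7]` → arr = [12, 13, 1, 8, 7]
`arr.reverse()` → arr = [7, 8, 1, 13, 12]
`arr[0] = arr[0] + arr[-1]` → arr = [19, 8, 1, 13, 12]
`ans = arr[0]` → ans = 19
So ans = 19

Answer: 19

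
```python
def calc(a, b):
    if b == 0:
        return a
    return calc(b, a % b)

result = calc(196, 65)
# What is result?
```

calc(196, 65) -> calc(65, 1) -> calc(1, 0) -> 1

Answer: 1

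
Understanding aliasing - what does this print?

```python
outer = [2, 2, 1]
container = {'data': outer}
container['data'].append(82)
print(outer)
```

Key concept: dict holds reference to list.
Step by step:
`outer = [2, 2, 1]` → outer = [2, 2, 1]
`container = {'data': outer}` → container = {'data': [2, 2, 1]}
`container['data'].append(82)` → outer = [2, 2, 1, 82]; container = {'data': [2, 2, 1, 82]}
`print(outer)` → prints [2, 2, 1, 82]

Answer: [2, 2, 1, 82]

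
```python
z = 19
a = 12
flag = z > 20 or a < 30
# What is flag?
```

Trace:
`z = 19` → z = 19
`a = 12` → a = 12
`flag = z > 20 or a < 30` → flag = True
So flag = True

Answer: True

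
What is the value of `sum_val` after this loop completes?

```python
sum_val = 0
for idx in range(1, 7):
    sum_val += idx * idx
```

Sum of squares 1² to 6² = 91
`sum_val` takes the values: 0 → 1 → 5 → 14 → 30 → 55 → 91

Answer: 91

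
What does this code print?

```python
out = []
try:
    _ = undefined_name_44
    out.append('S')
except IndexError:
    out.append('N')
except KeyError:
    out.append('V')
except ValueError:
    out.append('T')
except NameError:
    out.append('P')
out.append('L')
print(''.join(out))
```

Execution trace: 'P' (except NameError) → 'L' (after the try/except). Output: PL

Answer: PL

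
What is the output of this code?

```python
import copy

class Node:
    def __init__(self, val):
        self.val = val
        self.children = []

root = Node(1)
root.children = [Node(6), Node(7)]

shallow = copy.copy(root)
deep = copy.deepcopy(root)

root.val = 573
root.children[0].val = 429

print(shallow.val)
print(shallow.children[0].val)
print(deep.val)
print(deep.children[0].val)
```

Key concept: deep copy with custom objects.
Step by step:
`root = Node(1)` → root = Node(val=1, children=[])
`root.children = [Node(6), Node(7)]` → root = Node(val=1, children=[Node(val=6, children=[]), Node(val=7, children=[])])
`shallow = copy.copy(root)` → shallow = Node(val=1, children=[Node(val=6, children=[]), Node(val=7, children=[])])
`deep = copy.deepcopy(root)` → deep = Node(val=1, children=[Node(val=6, children=[]), Node(val=7, children=[])])
`root.val = 573` → root = Node(val=573, children=[Node(val=6, children=[]), Node(val=7, children=[])])
`root.children[0].val = 429` → root = Node(val=573, children=[Node(val=429, children=[]), Node(val=7, children=[])]); shallow = Node(val=1, children=[Node(val=429, children=[]), Node(val=7, children=[])])
`print(shallow.val)` → prints 1
`print(shallow.children[0].val)` → prints 429
`print(deep.val)` → prints 1
`print(deep.children[0].val)` → prints 6

Answer:
1
429
1
6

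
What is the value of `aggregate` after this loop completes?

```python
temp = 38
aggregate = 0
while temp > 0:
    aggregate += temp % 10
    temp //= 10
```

Sum digits of 38
`aggregate` takes the values: 0 → 8 → 11

Answer: 11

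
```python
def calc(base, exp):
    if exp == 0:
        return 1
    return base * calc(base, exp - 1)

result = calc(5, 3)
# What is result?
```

calc(5, 3) = 5 * 5 * 5 = 125

Answer: 125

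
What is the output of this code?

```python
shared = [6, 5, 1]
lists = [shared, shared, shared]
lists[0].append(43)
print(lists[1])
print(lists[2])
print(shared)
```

Key concept: list of same reference.
Step by step:
`shared = [6, 5, 1]` → shared = [6, 5, 1]
`lists = [shared, shared, shared]` → lists = [[6, 5, 1], [6, 5, 1], [6, 5, 1]]
`lists[0].append(43)` → shared = [6, 5, 1, 43]; lists = [[6, 5, 1, 43], [6, 5, 1, 43], [6, 5, 1, 43]]
`print(lists[1])` → prints [6, 5, 1, 43]
`print(lists[2])` → prints [6, 5, 1, 43]
`print(shared)` → prints [6, 5, 1, 43]

Answer:
[6, 5, 1, 43]
[6, 5, 1, 43]
[6, 5, 1, 43]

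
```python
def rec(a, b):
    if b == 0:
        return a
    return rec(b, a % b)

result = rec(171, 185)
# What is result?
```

rec(171, 185) -> rec(185, 171) -> rec(171, 14) -> rec(14, 3) -> rec(3, 2) -> rec(2, 1) -> rec(1, 0) -> 1

Answer: 1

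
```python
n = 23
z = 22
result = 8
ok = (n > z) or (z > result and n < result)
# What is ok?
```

Trace:
`n = 23` → n = 23
`z = 22` → z = 22
`result = 8` → result = 8
`ok = (n > z) or (z > result and n < result)` → ok = True
So ok = True

Answer: True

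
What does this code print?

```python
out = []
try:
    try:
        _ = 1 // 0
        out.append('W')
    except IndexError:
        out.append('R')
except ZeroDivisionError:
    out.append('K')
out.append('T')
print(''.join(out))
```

Execution trace: 'K' (outer except ZeroDivisionError) → 'T' (after the try/except). Output: KT

Answer: KT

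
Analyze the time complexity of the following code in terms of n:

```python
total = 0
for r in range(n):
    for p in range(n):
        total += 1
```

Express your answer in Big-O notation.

Each loop level contributes: n × n. Multiplying the contributions gives O(n^2).

Answer: O(n^2)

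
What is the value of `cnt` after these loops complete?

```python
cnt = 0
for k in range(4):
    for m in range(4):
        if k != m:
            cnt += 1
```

4² - 4 (exclude diagonal)
`cnt` takes the values: 0 → 1 → 2 → 3 → 4 → 5 → 6 → 7 → 8 → 9 → 10 → 11 → 12

Answer: 12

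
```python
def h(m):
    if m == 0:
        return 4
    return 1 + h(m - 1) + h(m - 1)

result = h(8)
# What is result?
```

h(m) = 1 + 2·h(m-1), h(0)=4. Closed form: (4+1)·2^8 - 1 = 1279.

Answer: 1279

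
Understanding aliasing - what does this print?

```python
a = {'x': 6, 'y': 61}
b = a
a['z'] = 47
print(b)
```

Key concept: dict aliasing.
Step by step:
`a = {'x': 6, 'y': 61}` → a = {'x': 6, 'y': 61}
`b = a` → b = {'x': 6, 'y': 61} (same object as a)
`a['z'] = 47` → a = {'x': 6, 'y': 61, 'z': 47} (same object as b); b = {'x': 6, 'y': 61, 'z': 47} (same object as a)
`print(b)` → prints {'x': 6, 'y': 61, 'z': 47}

Answer: {'x': 6, 'y': 61, 'z': 47}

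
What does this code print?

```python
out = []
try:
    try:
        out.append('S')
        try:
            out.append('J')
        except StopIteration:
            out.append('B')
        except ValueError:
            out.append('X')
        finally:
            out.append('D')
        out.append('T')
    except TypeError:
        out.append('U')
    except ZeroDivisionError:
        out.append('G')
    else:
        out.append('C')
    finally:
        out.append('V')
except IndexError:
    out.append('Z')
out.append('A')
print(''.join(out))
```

Execution trace: 'S' (try body) → 'J' (inner try body, no exception) → 'D' (inner finally) → 'T' (try body, no exception) → 'C' (else) → 'V' (finally) → 'A' (after the try/except). Output: SJDTCVA

Answer: SJDTCVA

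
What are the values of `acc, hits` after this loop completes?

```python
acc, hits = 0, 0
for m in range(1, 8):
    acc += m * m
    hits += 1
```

Sum of squares and count
`acc, hits` takes the values: (0, 0) → (1, 0) → (1, 1) → (5, 1) → (5, 2) → (14, 2) → (14, 3) → (30, 3) → (30, 4) → (55, 4) → (55, 5) → (91, 5) → (91, 6) → (140, 6) → (140, 7)

Answer: 140, 7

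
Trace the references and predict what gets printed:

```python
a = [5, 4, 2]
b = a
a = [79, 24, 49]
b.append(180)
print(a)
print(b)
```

Key concept: rebinding vs mutation: a is rebound to a new list, b still points at the original.
Step by step:
`a = [5, 4, 2]` → a = [5, 4, 2]
`b = a` → b = [5, 4, 2] (same object as a)
`a = [79, 24, 49]` → a = [79, 24, 49]
`b.append(180)` → b = [5, 4, 2, 180]
`print(a)` → prints [79, 24, 49]
`print(b)` → prints [5, 4, 2, 180]

Answer:
[79, 24, 49]
[5, 4, 2, 180]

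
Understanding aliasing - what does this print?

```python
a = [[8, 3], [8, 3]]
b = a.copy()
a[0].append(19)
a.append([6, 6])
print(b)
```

Key concept: shallow copy with nested lists.
Step by step:
`a = [[8, 3], [8, 3]]` → a = [[8, 3], [8, 3]]
`b = a.copy()` → b = [[8, 3], [8, 3]]
`a[0].append(19)` → a = [[8, 3, 19], [8, 3]]; b = [[8, 3, 19], [8, 3]]
`a.append([6, 6])` → a = [[8, 3, 19], [8, 3], [6, 6]]
`print(b)` → prints [[8, 3, 19], [8, 3]]

Answer: [[8, 3, 19], [8, 3]]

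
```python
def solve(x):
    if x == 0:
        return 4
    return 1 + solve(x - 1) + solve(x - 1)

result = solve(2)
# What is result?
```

solve(x) = 1 + 2·solve(x-1), solve(0)=4. Closed form: (4+1)·2^2 - 1 = 19.

Answer: 19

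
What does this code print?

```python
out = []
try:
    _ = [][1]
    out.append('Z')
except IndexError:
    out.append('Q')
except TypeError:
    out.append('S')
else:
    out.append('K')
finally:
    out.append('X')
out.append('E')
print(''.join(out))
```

Execution trace: 'Q' (except IndexError) → 'X' (finally) → 'E' (after the try/except). Output: QXE

Answer: QXE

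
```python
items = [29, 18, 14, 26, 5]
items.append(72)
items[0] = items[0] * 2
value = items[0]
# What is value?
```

Trace:
`items = [29, 18, 14, 26, 5]` → items = [29, 18, 14, 26, 5]
`items.append(72)` → items = [29, 18, 14, 26, 5, 72]
`items[0] = items[0] * 2` → items = [58, 18, 14, 26, 5, 72]
`value = items[0]` → value = 58
So value = 58

Answer: 58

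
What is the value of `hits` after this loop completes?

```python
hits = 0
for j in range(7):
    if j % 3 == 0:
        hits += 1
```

Count numbers divisible by 3 in range(7)
`hits` takes the values: 0 → 1 → 2 → 3

Answer: 3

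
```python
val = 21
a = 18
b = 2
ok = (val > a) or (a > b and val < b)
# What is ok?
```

Trace:
`val = 21` → val = 21
`a = 18` → a = 18
`b = 2` → b = 2
`ok = (val > a) or (a > b and val < b)` → ok = True
So ok = True

Answer: True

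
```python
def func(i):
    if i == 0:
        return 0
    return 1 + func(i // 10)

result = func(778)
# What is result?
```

Count of digits of 778: 3

Answer: 3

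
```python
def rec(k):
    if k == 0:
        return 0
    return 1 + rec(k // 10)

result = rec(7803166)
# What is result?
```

Count of digits of 7803166: 7

Answer: 7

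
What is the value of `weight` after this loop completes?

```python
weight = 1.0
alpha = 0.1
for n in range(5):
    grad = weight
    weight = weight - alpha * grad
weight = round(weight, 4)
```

Gradient descent: w = 1.0 * (1 - 0.1)^5
`weight` takes the values: 1.0 → 0.9 → 0.81 → 0.729 → 0.6561 → 0.59049 → 0.5905

Answer: 0.5905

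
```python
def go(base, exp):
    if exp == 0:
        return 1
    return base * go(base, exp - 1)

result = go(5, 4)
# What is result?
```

go(5, 4) = 5 * 5 * 5 * 5 = 625

Answer: 625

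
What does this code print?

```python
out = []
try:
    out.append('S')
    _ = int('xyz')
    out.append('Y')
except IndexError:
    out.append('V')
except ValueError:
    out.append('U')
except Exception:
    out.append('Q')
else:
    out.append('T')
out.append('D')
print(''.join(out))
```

Execution trace: 'S' (try body) → 'U' (except ValueError) → 'D' (after the try/except). Output: SUD

Answer: SUD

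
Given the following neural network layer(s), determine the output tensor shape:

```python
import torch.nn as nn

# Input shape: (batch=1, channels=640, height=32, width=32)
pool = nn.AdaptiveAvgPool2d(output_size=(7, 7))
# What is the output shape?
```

Input: (1, 640, 32, 32) -> Output: (1, 640, 7, 7)

Answer: (1, 640, 7, 7)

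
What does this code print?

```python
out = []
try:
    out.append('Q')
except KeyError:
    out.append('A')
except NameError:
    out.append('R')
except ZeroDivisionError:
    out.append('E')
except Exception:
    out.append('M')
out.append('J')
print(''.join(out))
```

Execution trace: 'Q' (try body, no exception) → 'J' (after the try/except). Output: QJ

Answer: QJ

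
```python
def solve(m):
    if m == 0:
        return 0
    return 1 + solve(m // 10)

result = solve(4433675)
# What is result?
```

Count of digits of 4433675: 7

Answer: 7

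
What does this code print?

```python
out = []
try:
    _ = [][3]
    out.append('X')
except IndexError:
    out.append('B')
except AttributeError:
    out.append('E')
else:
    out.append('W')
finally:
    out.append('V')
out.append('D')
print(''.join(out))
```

Execution trace: 'B' (except IndexError) → 'V' (finally) → 'D' (after the try/except). Output: BVD

Answer: BVD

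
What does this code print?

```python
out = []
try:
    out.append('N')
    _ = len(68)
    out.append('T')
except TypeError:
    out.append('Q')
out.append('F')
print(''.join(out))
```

Execution trace: 'N' (try body) → 'Q' (except TypeError) → 'F' (after the try/except). Output: NQF

Answer: NQF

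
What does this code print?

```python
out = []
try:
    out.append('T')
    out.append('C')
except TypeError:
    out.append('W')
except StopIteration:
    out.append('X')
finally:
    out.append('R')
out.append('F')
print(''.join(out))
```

Execution trace: 'T' (try body) → 'C' (try body, no exception) → 'R' (finally) → 'F' (after the try/except). Output: TCRF

Answer: TCRF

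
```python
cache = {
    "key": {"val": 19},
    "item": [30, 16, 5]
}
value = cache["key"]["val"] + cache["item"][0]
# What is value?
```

Trace:
`cache = { ...` → cache = {'key': {'val': 19}, 'item': [30, 16, 5]}
`value = cache["key"]["val"] + cache["item"][0]` → value = 49
So value = 49

Answer: 49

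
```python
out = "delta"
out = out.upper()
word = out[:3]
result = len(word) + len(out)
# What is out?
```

Trace:
`out = "delta"` → out = 'delta'
`out = out.upper()` → out = 'DELTA'
`word = out[:3]` → word = 'DEL'
`result = len(word) + len(out)` → result = 8
So out = 'DELTA'

Answer: 'DELTA'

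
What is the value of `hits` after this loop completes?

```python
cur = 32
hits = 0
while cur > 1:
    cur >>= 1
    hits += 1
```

Count right shifts until 1
`hits` takes the values: 0 → 1 → 2 → 3 → 4 → 5

Answer: 5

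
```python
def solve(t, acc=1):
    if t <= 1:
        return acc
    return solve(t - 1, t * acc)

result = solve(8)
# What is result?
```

Accumulator trace (n, acc): (8, 1) -> (7, 8) -> (6, 56) -> (5, 336) -> (4, 1680) -> (3, 6720) -> (2, 20160) -> (1, 40320) -> return 40320

Answer: 40320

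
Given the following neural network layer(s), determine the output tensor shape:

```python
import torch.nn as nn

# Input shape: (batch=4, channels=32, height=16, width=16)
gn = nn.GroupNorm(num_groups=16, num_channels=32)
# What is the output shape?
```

Input: (4, 32, 16, 16) -> Output: (4, 32, 16, 16)

Answer: (4, 32, 16, 16)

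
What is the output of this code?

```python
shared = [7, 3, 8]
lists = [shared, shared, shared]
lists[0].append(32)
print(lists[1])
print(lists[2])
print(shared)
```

Key concept: list of same reference.
Step by step:
`shared = [7, 3, 8]` → shared = [7, 3, 8]
`lists = [shared, shared, shared]` → lists = [[7, 3, 8], [7, 3, 8], [7, 3, 8]]
`lists[0].append(32)` → shared = [7, 3, 8, 32]; lists = [[7, 3, 8, 32], [7, 3, 8, 32], [7, 3, 8, 32]]
`print(lists[1])` → prints [7, 3, 8, 32]
`print(lists[2])` → prints [7, 3, 8, 32]
`print(shared)` → prints [7, 3, 8, 32]

Answer:
[7, 3, 8, 32]
[7, 3, 8, 32]
[7, 3, 8, 32]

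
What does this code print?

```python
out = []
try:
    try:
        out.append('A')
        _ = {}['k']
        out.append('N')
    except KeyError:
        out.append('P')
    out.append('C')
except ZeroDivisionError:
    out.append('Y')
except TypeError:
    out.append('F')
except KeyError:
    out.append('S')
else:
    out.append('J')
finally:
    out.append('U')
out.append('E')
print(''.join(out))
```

Execution trace: 'A' (inner try body) → 'P' (inner except KeyError) → 'C' (try body, no exception) → 'J' (else) → 'U' (finally) → 'E' (after the try/except). Output: APCJUE

Answer: APCJUE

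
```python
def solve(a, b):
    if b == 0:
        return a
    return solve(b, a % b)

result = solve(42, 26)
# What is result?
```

solve(42, 26) -> solve(26, 16) -> solve(16, 10) -> solve(10, 6) -> solve(6, 4) -> solve(4, 2) -> solve(2, 0) -> 2

Answer: 2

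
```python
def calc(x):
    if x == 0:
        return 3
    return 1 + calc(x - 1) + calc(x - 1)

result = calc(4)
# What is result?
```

calc(x) = 1 + 2·calc(x-1), calc(0)=3. Closed form: (3+1)·2^4 - 1 = 63.

Answer: 63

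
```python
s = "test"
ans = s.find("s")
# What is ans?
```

Trace:
`s = "test"` → s = 'test'
`ans = s.find("s")` → ans = 2
So ans = 2

Answer: 2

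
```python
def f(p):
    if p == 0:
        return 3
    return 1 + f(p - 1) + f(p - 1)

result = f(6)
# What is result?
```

f(p) = 1 + 2·f(p-1), f(0)=3. Closed form: (3+1)·2^6 - 1 = 255.

Answer: 255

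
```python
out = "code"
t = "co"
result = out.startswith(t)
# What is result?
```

Trace:
`out = "code"` → out = 'code'
`t = "co"` → t = 'co'
`result = out.startswith(t)` → result = True
So result = True

Answer: True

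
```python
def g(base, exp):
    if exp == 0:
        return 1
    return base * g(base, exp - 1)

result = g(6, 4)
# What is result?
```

g(6, 4) = 6 * 6 * 6 * 6 = 1296

Answer: 1296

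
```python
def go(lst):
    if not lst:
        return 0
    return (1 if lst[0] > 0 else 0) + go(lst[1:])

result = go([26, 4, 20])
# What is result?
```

Count of positive elements in [26, 4, 20] = 3

Answer: 3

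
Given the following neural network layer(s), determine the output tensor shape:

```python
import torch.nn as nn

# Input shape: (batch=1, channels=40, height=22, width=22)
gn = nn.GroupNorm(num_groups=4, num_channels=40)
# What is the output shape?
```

Input: (1, 40, 22, 22) -> Output: (1, 40, 22, 22)

Answer: (1, 40, 22, 22)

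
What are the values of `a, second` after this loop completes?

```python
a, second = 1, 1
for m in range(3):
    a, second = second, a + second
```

Fibonacci: after 3 iterations
`a, second` takes the values: (1, 1) → (1, 2) → (2, 3) → (3, 5)

Answer: 3, 5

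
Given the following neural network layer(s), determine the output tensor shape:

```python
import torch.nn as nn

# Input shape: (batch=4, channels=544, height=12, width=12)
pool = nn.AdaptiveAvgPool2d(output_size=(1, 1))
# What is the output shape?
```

Input: (4, 544, 12, 12) -> Output: (4, 544, 1, 1)

Answer: (4, 544, 1, 1)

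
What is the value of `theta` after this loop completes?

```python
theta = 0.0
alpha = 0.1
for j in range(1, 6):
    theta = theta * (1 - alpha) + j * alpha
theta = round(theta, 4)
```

Moving average with lr=0.1
`theta` takes the values: 0.0 → 0.1 → 0.29 → 0.561 → 0.9049 → 1.31441 → 1.3144

Answer: 1.3144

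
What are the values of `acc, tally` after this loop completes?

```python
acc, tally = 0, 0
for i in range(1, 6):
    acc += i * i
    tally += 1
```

Sum of squares and count
`acc, tally` takes the values: (0, 0) → (1, 0) → (1, 1) → (5, 1) → (5, 2) → (14, 2) → (14, 3) → (30, 3) → (30, 4) → (55, 4) → (55, 5)

Answer: 55, 5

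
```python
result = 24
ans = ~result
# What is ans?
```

Trace:
`result = 24` → result = 24
`ans = ~result` → ans = -25
So ans = -25

Answer: -25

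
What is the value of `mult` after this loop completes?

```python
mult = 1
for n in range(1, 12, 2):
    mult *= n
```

Product of 1, 3, 5, ... up to 11
`mult` takes the values: 1 → 3 → 15 → 105 → 945 → 10395

Answer: 10395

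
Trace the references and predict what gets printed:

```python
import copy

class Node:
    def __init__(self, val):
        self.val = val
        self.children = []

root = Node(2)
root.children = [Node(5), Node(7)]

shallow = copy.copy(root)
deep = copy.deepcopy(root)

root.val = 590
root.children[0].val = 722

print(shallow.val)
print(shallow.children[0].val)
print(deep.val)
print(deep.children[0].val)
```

Key concept: deep copy with custom objects.
Step by step:
`root = Node(2)` → root = Node(val=2, children=[])
`root.children = [Node(5), Node(7)]` → root = Node(val=2, children=[Node(val=5, children=[]), Node(val=7, children=[])])
`shallow = copy.copy(root)` → shallow = Node(val=2, children=[Node(val=5, children=[]), Node(val=7, children=[])])
`deep = copy.deepcopy(root)` → deep = Node(val=2, children=[Node(val=5, children=[]), Node(val=7, children=[])])
`root.val = 590` → root = Node(val=590, children=[Node(val=5, children=[]), Node(val=7, children=[])])
`root.children[0].val = 722` → root = Node(val=590, children=[Node(val=722, children=[]), Node(val=7, children=[])]); shallow = Node(val=2, children=[Node(val=722, children=[]), Node(val=7, children=[])])
`print(shallow.val)` → prints 2
`print(shallow.children[0].val)` → prints 722
`print(deep.val)` → prints 2
`print(deep.children[0].val)` → prints 5

Answer:
2
722
2
5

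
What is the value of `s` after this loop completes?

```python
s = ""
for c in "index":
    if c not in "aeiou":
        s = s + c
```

Remove vowels from 'index'
`s` takes the values: "" → "n" → "nd" → "ndx"

Answer: "ndx"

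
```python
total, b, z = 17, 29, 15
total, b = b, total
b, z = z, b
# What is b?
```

Trace:
`total, b, z = 17, 29, 15` → total = 17; b = 29; z = 15
`total, b = b, total` → total = 29; b = 17
`b, z = z, b` → b = 15; z = 17
So b = 15

Answer: 15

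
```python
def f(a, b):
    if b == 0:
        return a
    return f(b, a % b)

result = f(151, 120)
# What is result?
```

f(151, 120) -> f(120, 31) -> f(31, 27) -> f(27, 4) -> f(4, 3) -> f(3, 1) -> f(1, 0) -> 1

Answer: 1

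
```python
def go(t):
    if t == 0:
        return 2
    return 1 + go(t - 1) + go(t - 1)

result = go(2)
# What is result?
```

go(t) = 1 + 2·go(t-1), go(0)=2. Closed form: (2+1)·2^2 - 1 = 11.

Answer: 11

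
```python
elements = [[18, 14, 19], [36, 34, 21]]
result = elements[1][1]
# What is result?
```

Trace:
`elements = [[18, 14, 19], [36, 34, 21]]` → elements = [[18, 14, 19], [36, 34, 21]]
`result = elements[1][1]` → result = 34
So result = 34

Answer: 34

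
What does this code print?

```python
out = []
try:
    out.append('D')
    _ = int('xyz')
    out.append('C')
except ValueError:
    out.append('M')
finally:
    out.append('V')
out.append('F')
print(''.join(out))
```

Execution trace: 'D' (try body) → 'M' (except ValueError) → 'V' (finally) → 'F' (after the try/except). Output: DMVF

Answer: DMVF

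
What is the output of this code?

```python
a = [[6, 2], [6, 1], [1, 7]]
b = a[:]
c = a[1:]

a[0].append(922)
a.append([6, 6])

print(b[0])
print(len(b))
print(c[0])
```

Key concept: slice with nested mutation.
Step by step:
`a = [[6, 2], [6, 1], [1, 7]]` → a = [[6, 2], [6, 1], [1, 7]]
`b = a[:]` → b = [[6, 2], [6, 1], [1, 7]]
`c = a[1:]` → c = [[6, 1], [1, 7]]
`a[0].append(922)` → a = [[6, 2, 922], [6, 1], [1, 7]]; b = [[6, 2, 922], [6, 1], [1, 7]]
`a.append([6, 6])` → a = [[6, 2, 922], [6, 1], [1, 7], [6, 6]]
`print(b[0])` → prints [6, 2, 922]
`print(len(b))` → prints 3
`print(c[0])` → prints [6, 1]

Answer:
[6, 2, 922]
3
[6, 1]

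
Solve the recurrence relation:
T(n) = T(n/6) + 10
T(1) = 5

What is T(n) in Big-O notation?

Each step divides n by 6 and adds 10. After log_6(n) steps we reach T(1)=5. So T(n) = 10·log_6(n) + 5 = O(log n).

Answer: O(log n)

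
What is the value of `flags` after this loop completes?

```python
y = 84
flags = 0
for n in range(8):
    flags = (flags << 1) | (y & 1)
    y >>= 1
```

Reverse lowest 8 bits of 84
`flags` takes the values: 0 → 1 → 2 → 5 → 10 → 21 → 42

Answer: 42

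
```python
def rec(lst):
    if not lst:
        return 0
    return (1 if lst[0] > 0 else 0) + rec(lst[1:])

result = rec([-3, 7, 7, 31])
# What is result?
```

Count of positive elements in [-3, 7, 7, 31] = 3

Answer: 3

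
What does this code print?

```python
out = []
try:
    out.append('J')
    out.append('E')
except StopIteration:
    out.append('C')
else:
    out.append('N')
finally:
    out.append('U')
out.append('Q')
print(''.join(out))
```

Execution trace: 'J' (try body) → 'E' (try body, no exception) → 'N' (else) → 'U' (finally) → 'Q' (after the try/except). Output: JENUQ

Answer: JENUQ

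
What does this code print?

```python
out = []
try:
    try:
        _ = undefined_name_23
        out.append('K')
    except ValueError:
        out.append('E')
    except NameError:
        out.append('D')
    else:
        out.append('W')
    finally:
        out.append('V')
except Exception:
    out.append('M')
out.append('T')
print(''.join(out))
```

Execution trace: 'D' (inner except NameError) → 'V' (inner finally) → 'T' (after the try/except). Output: DVT

Answer: DVT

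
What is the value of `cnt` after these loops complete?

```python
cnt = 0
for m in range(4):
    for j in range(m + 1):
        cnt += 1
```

Triangle: 1 + 2 + ... + 4
`cnt` takes the values: 0 → 1 → 2 → 3 → 4 → 5 → 6 → 7 → 8 → 9 → 10

Answer: 10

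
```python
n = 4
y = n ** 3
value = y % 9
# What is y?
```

Trace:
`n = 4` → n = 4
`y = n ** 3` → y = 64
`value = y % 9` → value = 1
So y = 64

Answer: 64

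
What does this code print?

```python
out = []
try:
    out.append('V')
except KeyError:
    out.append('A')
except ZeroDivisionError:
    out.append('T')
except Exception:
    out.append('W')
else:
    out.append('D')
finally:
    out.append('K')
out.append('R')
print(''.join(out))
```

Execution trace: 'V' (try body, no exception) → 'D' (else) → 'K' (finally) → 'R' (after the try/except). Output: VDKR

Answer: VDKR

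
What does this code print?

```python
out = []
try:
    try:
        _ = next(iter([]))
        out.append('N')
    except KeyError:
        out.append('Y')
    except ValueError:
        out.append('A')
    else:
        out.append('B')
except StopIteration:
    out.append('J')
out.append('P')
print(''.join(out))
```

Execution trace: 'J' (outer except StopIteration) → 'P' (after the try/except). Output: JP

Answer: JP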